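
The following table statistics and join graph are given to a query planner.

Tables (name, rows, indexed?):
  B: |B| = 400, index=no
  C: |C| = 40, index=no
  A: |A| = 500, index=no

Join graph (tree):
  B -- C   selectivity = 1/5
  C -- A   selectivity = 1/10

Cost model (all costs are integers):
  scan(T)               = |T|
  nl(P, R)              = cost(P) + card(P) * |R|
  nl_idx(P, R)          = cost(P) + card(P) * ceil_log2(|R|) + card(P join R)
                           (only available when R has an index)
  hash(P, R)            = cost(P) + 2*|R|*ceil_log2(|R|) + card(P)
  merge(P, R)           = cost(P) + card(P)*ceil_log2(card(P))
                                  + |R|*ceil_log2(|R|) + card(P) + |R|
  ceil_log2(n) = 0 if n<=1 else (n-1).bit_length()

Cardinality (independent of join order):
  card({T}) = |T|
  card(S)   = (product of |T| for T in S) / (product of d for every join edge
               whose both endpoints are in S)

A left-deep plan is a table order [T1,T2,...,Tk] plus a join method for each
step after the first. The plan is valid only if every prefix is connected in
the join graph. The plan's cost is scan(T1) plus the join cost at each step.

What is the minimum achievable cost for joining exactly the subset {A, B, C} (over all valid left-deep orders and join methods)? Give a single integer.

10680

Selinger DP over subsets of {A,B,C}:
  {B}: scan cost=400, card=400
  {C}: scan cost=40, card=40
  {A}: scan cost=500, card=500
  {BC}: card=3200; try (C,hash)→1280, (B,merge)→4320, (C,merge)→4680, (B,hash)→7280, (B,nl)→16040, (C,nl)→16400; best=1280 via (C,hash)
  {AC}: card=2000; try (C,hash)→1480, (A,merge)→5320, (C,merge)→5780, (A,hash)→9080, (A,nl)→20040, (C,nl)→20500; best=1480 via (C,hash)
  {ABC}: card=160000; try (B,hash)→10680, (A,hash)→13480, (B,merge)→29480, (A,merge)→47880, (B,nl)→801480, (A,nl)→1601280; best=10680 via (B,hash)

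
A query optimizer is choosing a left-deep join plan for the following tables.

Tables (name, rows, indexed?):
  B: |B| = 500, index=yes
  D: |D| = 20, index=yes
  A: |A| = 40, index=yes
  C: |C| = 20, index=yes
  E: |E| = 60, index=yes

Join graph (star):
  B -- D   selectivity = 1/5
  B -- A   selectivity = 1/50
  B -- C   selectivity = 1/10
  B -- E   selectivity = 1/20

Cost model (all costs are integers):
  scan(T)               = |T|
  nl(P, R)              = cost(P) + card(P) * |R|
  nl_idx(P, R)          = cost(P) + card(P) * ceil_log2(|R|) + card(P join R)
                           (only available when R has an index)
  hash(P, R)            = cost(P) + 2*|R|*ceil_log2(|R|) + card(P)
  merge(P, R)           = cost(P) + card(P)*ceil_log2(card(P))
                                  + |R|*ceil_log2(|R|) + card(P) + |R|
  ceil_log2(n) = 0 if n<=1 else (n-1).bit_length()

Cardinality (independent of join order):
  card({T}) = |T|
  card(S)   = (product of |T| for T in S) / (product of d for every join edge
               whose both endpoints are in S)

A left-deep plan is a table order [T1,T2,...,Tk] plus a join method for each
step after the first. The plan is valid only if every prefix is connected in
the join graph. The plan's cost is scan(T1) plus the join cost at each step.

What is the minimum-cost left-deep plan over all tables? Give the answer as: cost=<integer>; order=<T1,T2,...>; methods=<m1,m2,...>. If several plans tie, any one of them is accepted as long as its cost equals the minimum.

Selinger DP (subsets sized 1..n):
  {B}: scan cost=500, card=500
  {D}: scan cost=20, card=20
  {A}: scan cost=40, card=40
  {C}: scan cost=20, card=20
  {E}: scan cost=60, card=60
  {BD}: card=2000; try (D,hash)→1200, (B,nl_idx)→2200, (D,nl_idx)→5000, (B,merge)→5140, (D,merge)→5620, (B,hash)→9040 …(+2); best=1200 via (D,hash)
  {AB}: card=400; try (B,nl_idx)→800, (A,hash)→1480, (A,nl_idx)→3900, (B,merge)→5320, (A,merge)→5780, (B,hash)→9080 …(+2); best=800 via (B,nl_idx)
  {BC}: card=1000; try (C,hash)→1200, (B,nl_idx)→1200, (C,nl_idx)→4000, (B,merge)→5140, (C,merge)→5620, (B,hash)→9040 …(+2); best=1200 via (C,hash)
  {BE}: card=1500; try (E,hash)→1720, (B,nl_idx)→2100, (E,nl_idx)→5000, (B,merge)→5480, (E,merge)→5920, (B,hash)→9120 …(+2); best=1720 via (E,hash)
  {ABD}: card=1600; try (D,hash)→1400, (A,hash)→3680, (D,nl_idx)→4400, (D,merge)→4920, (D,nl)→8800, (A,nl_idx)→14800 …(+2); best=1400 via (D,hash)
  {BCD}: card=4000; try (D,hash)→2400, (C,hash)→3400, (D,nl_idx)→10200, (D,merge)→12320, (C,nl_idx)→15200, (D,nl)→21200 …(+2); best=2400 via (D,hash)
  {BDE}: card=6000; try (D,hash)→3420, (E,hash)→3920, (D,nl_idx)→15220, (E,nl_idx)→19200, (D,merge)→19840, (E,merge)→25620 …(+2); best=3420 via (D,hash)
  {ABC}: card=800; try (C,hash)→1400, (A,hash)→2680, (C,nl_idx)→3600, (C,merge)→4920, (A,nl_idx)→8000, (C,nl)→8800 …(+2); best=1400 via (C,hash)
  {ABE}: card=1200; try (E,hash)→1920, (A,hash)→3700, (E,nl_idx)→4400, (E,merge)→5220, (A,nl_idx)→11920, (A,merge)→20000 …(+2); best=1920 via (E,hash)
  {BCE}: card=3000; try (E,hash)→2920, (C,hash)→3420, (E,nl_idx)→10200, (C,nl_idx)→12220, (E,merge)→12620, (C,merge)→19840 …(+2); best=2920 via (E,hash)
  {ABCD}: card=3200; try (D,hash)→2400, (C,hash)→3200, (A,hash)→6880, (D,nl_idx)→8600, (D,merge)→10320, (C,nl_idx)→12600 …(+6); best=2400 via (D,hash)
  {ABDE}: card=4800; try (D,hash)→3320, (E,hash)→3720, (A,hash)→9900, (D,nl_idx)→12720, (E,nl_idx)→15800, (D,merge)→16440 …(+6); best=3320 via (D,hash)
  {BCDE}: card=12000; try (D,hash)→6120, (E,hash)→7120, (C,hash)→9620, (D,nl_idx)→29920, (E,nl_idx)→38400, (D,merge)→42040 …(+6); best=6120 via (D,hash)
  {ABCE}: card=2400; try (E,hash)→2920, (C,hash)→3320, (A,hash)→6400, (E,nl_idx)→8600, (C,nl_idx)→10320, (E,merge)→10620 …(+6); best=2920 via (E,hash)
  {ABCDE}: card=9600; try (D,hash)→5520, (E,hash)→6320, (C,hash)→8320, (A,hash)→18600, (D,nl_idx)→24520, (E,nl_idx)→31200 …(+10); best=5520 via (D,hash)

cost=5520; order=A,B,C,E,D; methods=nl_idx,hash,hash,hash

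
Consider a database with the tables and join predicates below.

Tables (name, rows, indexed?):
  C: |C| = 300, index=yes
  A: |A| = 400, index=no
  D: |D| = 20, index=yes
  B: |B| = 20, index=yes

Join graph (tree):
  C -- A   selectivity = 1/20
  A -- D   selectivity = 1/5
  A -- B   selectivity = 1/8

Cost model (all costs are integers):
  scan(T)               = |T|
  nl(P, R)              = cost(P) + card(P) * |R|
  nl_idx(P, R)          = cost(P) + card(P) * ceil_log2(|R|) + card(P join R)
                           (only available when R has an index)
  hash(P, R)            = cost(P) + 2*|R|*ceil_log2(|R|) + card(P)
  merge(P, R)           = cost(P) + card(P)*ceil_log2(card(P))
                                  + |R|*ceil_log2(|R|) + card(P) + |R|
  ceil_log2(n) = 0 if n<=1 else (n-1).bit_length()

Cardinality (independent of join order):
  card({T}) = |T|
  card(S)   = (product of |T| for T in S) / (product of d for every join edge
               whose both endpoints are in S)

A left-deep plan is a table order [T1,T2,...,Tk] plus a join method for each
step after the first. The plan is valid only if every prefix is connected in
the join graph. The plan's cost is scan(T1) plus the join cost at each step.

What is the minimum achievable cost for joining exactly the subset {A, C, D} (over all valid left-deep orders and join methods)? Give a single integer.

8000

Selinger DP over subsets of {A,C,D}:
  {C}: scan cost=300, card=300
  {A}: scan cost=400, card=400
  {D}: scan cost=20, card=20
  {AC}: card=6000; try (C,hash)→6200, (A,merge)→7300, (C,merge)→7400, (A,hash)→7800, (C,nl_idx)→10000, (A,nl)→120300 …(+1); best=6200 via (C,hash)
  {AD}: card=1600; try (D,hash)→1000, (D,nl_idx)→4000, (A,merge)→4140, (D,merge)→4520, (A,hash)→7240, (A,nl)→8020 …(+1); best=1000 via (D,hash)
  {ACD}: card=24000; try (C,hash)→8000, (D,hash)→12400, (C,merge)→23200, (C,nl_idx)→39400, (D,nl_idx)→60200, (D,merge)→90320 …(+2); best=8000 via (C,hash)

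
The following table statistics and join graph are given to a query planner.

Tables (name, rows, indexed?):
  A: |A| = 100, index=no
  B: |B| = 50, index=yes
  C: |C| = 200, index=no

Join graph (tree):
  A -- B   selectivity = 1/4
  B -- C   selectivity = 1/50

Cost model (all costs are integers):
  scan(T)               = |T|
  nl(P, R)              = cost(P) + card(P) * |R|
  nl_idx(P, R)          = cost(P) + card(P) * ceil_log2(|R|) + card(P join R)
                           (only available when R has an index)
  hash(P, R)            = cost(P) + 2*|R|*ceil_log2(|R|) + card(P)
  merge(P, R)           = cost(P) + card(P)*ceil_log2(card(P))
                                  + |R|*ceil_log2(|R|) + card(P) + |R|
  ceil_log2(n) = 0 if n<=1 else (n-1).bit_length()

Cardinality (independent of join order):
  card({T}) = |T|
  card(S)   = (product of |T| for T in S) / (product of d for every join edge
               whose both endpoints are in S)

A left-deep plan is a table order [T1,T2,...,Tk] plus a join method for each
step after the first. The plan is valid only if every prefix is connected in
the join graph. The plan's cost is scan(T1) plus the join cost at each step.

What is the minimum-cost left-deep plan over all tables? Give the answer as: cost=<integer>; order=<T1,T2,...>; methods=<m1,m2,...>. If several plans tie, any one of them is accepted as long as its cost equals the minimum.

Selinger DP (subsets sized 1..n):
  {A}: scan cost=100, card=100
  {B}: scan cost=50, card=50
  {C}: scan cost=200, card=200
  {AB}: card=1250; try (B,hash)→800, (A,merge)→1200, (B,merge)→1250, (A,hash)→1500, (B,nl_idx)→1950, (A,nl)→5050 …(+1); best=800 via (B,hash)
  {BC}: card=200; try (B,hash)→1000, (B,nl_idx)→1600, (C,merge)→2200, (B,merge)→2350, (C,hash)→3300, (C,nl)→10050 …(+1); best=1000 via (B,hash)
  {ABC}: card=5000; try (A,hash)→2600, (A,merge)→3600, (C,hash)→5250, (C,merge)→17600, (A,nl)→21000, (C,nl)→250800; best=2600 via (A,hash)

cost=2600; order=C,B,A; methods=hash,hash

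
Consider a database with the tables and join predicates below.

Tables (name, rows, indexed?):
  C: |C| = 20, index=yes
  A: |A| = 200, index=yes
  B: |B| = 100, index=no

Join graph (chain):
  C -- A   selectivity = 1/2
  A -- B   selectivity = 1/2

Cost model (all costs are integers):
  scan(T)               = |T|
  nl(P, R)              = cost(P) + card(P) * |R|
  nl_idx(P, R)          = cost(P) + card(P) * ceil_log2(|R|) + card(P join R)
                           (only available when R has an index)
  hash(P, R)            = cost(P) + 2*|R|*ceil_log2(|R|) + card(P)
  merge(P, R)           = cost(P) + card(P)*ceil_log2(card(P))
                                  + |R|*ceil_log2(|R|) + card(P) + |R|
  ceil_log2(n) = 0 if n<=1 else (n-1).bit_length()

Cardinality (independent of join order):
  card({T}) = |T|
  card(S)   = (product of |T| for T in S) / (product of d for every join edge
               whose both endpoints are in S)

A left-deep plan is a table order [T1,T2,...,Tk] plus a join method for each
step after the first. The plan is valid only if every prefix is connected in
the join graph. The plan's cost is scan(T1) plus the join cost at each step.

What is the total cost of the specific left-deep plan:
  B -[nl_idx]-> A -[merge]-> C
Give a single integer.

step 1: scan B: cost=100, card=100
step 2: join A via nl_idx
    card(P join A) = 100*200/(2) = 10000
    cost = 100 + 100*8 + 10000 = 10900
step 3: join C via merge
    card(P join C) = 10000*20/(2) = 100000
    cost = 10900 + 10000*14 + 20*5 + 10000 + 20 = 161020

161020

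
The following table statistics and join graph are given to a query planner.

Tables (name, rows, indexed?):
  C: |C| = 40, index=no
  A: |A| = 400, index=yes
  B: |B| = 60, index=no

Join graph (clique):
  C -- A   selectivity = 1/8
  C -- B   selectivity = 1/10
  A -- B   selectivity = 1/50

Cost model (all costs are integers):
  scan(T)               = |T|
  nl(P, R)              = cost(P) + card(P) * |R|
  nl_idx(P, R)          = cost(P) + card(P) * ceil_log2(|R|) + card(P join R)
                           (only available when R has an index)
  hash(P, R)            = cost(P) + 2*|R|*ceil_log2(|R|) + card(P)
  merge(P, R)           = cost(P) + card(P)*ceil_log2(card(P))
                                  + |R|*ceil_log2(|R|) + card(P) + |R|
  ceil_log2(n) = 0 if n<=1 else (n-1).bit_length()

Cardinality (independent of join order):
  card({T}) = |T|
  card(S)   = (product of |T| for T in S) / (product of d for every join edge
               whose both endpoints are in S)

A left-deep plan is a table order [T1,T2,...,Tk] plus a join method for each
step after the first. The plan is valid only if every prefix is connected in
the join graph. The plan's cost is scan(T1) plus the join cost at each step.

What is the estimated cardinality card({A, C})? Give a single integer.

Tables in S: A(400), C(40)
Edges inside S: C-A(d=8)
numerator = 400 * 40 = 16000
denominator = 8 = 8
card(S) = 16000 / 8 = 2000

2000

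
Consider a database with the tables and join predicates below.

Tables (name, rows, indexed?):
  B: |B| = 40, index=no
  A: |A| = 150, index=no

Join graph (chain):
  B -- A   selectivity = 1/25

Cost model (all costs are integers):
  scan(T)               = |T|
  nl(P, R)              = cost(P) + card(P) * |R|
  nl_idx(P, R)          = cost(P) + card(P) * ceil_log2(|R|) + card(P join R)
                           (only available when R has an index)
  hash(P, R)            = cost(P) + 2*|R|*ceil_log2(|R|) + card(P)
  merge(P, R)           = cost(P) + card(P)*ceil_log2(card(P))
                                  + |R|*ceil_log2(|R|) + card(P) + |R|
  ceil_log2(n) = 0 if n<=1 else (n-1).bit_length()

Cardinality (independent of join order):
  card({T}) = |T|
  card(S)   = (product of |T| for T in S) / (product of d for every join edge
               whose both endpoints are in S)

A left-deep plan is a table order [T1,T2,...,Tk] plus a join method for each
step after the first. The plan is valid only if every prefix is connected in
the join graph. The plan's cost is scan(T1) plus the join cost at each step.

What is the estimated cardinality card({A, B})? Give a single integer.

Tables in S: A(150), B(40)
Edges inside S: B-A(d=25)
numerator = 150 * 40 = 6000
denominator = 25 = 25
card(S) = 6000 / 25 = 240

240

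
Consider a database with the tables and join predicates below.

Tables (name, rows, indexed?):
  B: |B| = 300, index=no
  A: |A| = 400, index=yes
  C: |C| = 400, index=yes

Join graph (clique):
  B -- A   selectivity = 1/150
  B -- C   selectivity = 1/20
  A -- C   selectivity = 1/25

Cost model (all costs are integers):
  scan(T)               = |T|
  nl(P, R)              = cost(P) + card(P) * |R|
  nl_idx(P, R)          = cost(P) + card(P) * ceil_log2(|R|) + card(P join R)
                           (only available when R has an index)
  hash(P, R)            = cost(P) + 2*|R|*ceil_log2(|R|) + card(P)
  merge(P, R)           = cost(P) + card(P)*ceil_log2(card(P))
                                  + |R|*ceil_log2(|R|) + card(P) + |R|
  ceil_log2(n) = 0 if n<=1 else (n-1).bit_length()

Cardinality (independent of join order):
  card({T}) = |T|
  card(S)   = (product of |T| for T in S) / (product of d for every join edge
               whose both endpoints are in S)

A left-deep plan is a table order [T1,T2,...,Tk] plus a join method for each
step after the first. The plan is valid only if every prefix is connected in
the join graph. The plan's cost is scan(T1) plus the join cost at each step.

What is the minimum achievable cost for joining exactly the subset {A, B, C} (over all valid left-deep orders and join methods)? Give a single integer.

Selinger DP over subsets of {A,B,C}:
  {B}: scan cost=300, card=300
  {A}: scan cost=400, card=400
  {C}: scan cost=400, card=400
  {AB}: card=800; try (A,nl_idx)→3800, (B,hash)→6200, (A,merge)→7300, (B,merge)→7400, (A,hash)→7800, (A,nl)→120300 …(+1); best=3800 via (A,nl_idx)
  {BC}: card=6000; try (B,hash)→6200, (C,merge)→7300, (B,merge)→7400, (C,hash)→7800, (C,nl_idx)→9000, (C,nl)→120300 …(+1); best=6200 via (B,hash)
  {AC}: card=6400; try (C,hash)→8000, (A,hash)→8000, (C,merge)→8400, (A,merge)→8400, (C,nl_idx)→10400, (A,nl_idx)→10400 …(+2); best=8000 via (C,hash)
  {ABC}: card=640; try (C,nl_idx)→11640, (C,hash)→11800, (C,merge)→16600, (A,hash)→19400, (B,hash)→19800, (A,nl_idx)→60840 …(+5); best=11640 via (C,nl_idx)

11640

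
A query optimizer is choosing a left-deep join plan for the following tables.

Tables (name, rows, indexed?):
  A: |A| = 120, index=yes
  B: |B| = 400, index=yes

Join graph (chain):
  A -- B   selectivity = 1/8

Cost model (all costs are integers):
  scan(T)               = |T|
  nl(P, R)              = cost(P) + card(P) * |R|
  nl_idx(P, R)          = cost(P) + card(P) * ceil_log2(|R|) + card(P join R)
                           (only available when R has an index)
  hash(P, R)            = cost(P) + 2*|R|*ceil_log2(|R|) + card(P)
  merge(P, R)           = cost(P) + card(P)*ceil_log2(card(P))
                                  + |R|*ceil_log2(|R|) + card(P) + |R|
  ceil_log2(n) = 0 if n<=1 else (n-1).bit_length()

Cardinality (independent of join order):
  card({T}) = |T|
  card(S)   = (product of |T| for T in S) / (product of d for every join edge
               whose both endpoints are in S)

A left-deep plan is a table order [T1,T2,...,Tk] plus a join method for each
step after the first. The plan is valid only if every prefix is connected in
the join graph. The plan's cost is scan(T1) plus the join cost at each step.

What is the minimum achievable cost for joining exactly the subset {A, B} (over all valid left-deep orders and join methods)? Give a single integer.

Selinger DP over subsets of {A,B}:
  {A}: scan cost=120, card=120
  {B}: scan cost=400, card=400
  {AB}: card=6000; try (A,hash)→2480, (B,merge)→5080, (A,merge)→5360, (B,nl_idx)→7200, (B,hash)→7440, (A,nl_idx)→9200 …(+2); best=2480 via (A,hash)

2480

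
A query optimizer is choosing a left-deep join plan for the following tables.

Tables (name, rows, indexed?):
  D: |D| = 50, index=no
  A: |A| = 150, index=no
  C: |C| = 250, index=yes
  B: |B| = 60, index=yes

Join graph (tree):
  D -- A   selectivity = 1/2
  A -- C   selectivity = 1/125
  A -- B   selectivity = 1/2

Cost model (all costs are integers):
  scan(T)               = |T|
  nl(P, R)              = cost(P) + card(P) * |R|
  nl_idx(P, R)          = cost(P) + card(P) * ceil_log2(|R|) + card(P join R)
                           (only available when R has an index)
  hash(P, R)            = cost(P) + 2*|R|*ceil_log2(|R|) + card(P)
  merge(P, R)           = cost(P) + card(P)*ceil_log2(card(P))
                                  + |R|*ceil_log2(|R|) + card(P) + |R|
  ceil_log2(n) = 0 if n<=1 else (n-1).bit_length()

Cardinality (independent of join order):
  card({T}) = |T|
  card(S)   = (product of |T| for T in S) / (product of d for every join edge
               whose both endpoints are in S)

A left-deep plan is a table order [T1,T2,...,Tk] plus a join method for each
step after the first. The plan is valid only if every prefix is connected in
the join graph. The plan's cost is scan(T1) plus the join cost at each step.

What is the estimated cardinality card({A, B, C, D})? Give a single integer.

Tables in S: A(150), B(60), C(250), D(50)
Edges inside S: D-A(d=2), A-C(d=125), A-B(d=2)
numerator = 150 * 60 * 250 * 50 = 112500000
denominator = 2 * 125 * 2 = 500
card(S) = 112500000 / 500 = 225000

225000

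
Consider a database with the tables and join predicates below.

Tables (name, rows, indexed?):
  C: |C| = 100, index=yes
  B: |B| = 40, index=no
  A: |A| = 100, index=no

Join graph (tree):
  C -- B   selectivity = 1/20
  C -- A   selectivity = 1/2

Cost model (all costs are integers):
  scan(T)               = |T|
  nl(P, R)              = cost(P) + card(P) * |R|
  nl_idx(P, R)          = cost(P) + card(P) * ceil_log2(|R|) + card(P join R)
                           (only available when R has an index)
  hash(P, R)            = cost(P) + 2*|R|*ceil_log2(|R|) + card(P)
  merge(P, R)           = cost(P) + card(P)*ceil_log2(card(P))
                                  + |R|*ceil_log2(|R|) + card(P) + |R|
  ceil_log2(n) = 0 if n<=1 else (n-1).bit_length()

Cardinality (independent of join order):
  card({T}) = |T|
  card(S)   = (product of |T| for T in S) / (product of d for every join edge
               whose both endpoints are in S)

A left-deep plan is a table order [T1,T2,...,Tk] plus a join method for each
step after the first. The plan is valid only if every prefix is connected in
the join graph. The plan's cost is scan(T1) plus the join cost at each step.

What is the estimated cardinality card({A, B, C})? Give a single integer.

Tables in S: A(100), B(40), C(100)
Edges inside S: C-B(d=20), C-A(d=2)
numerator = 100 * 40 * 100 = 400000
denominator = 20 * 2 = 40
card(S) = 400000 / 40 = 10000

10000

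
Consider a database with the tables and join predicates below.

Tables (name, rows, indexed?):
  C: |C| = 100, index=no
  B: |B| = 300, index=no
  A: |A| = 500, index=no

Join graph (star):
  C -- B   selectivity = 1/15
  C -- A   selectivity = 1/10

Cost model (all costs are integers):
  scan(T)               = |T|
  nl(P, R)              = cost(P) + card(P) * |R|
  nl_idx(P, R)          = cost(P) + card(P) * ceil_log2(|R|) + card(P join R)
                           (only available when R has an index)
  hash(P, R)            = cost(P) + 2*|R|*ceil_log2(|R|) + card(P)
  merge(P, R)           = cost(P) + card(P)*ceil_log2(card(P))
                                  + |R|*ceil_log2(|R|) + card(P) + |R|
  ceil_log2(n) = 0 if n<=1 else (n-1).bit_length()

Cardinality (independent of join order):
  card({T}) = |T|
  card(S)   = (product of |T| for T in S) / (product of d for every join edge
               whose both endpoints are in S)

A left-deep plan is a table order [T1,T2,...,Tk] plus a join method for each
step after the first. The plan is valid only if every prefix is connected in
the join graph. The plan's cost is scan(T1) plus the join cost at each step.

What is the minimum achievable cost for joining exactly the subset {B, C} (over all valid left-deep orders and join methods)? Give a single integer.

2000

Selinger DP over subsets of {B,C}:
  {C}: scan cost=100, card=100
  {B}: scan cost=300, card=300
  {BC}: card=2000; try (C,hash)→2000, (B,merge)→3900, (C,merge)→4100, (B,hash)→5600, (B,nl)→30100, (C,nl)→30300; best=2000 via (C,hash)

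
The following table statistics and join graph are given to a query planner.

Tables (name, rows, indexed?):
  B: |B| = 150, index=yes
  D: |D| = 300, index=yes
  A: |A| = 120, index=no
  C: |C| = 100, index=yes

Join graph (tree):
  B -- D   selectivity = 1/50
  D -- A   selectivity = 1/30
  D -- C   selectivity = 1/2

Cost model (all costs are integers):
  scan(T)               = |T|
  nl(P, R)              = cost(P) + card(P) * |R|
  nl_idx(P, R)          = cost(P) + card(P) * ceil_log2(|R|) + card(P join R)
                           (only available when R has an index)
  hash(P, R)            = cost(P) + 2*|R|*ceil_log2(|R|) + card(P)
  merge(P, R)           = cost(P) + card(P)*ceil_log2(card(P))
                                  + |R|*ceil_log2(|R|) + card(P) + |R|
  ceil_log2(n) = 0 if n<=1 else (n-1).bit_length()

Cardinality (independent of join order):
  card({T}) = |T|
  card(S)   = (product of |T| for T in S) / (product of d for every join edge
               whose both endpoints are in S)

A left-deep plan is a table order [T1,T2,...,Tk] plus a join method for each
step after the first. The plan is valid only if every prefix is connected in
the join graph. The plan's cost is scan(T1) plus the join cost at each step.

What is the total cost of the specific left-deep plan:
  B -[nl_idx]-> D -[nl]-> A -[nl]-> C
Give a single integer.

step 1: scan B: cost=150, card=150
step 2: join D via nl_idx
    card(P join D) = 150*300/(50) = 900
    cost = 150 + 150*9 + 900 = 2400
step 3: join A via nl
    card(P join A) = 900*120/(30) = 3600
    cost = 2400 + 900*120 = 110400
step 4: join C via nl
    card(P join C) = 3600*100/(2) = 180000
    cost = 110400 + 3600*100 = 470400

470400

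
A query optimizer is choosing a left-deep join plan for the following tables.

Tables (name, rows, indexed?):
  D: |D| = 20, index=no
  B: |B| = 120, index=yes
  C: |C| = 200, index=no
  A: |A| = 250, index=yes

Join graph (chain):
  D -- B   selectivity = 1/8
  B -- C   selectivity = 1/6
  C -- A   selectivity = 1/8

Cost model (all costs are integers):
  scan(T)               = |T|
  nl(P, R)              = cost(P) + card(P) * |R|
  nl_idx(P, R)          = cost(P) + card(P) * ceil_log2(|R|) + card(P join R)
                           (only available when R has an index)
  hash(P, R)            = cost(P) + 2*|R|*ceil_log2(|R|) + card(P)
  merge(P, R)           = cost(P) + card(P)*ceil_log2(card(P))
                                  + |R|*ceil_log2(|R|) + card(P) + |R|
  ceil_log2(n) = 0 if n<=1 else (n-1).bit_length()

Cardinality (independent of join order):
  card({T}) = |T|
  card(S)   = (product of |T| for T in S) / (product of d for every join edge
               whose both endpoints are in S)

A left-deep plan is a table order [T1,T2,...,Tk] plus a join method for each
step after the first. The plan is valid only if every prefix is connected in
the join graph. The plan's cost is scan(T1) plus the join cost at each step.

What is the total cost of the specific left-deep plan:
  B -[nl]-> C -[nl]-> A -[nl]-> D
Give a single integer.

3524120

step 1: scan B: cost=120, card=120
step 2: join C via nl
    card(P join C) = 120*200/(6) = 4000
    cost = 120 + 120*200 = 24120
step 3: join A via nl
    card(P join A) = 4000*250/(8) = 125000
    cost = 24120 + 4000*250 = 1024120
step 4: join D via nl
    card(P join D) = 125000*20/(8) = 312500
    cost = 1024120 + 125000*20 = 3524120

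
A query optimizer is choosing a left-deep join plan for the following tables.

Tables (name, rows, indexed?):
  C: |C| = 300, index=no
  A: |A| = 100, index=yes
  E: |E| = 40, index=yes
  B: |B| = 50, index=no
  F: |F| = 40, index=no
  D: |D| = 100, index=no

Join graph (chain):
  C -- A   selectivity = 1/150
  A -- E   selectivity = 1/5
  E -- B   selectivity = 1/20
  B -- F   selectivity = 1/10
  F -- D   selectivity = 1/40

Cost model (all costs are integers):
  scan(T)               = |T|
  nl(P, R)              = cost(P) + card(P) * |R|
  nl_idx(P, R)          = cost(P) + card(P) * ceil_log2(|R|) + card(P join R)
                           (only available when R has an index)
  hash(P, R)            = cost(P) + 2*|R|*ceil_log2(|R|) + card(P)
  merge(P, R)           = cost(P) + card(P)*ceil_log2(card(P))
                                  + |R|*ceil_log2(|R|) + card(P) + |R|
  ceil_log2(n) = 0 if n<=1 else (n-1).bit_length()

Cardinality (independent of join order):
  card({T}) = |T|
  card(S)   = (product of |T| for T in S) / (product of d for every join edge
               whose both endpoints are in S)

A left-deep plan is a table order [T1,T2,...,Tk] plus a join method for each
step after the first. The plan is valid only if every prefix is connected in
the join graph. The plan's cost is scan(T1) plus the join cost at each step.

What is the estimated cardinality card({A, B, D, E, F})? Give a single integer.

Tables in S: A(100), B(50), D(100), E(40), F(40)
Edges inside S: A-E(d=5), E-B(d=20), B-F(d=10), F-D(d=40)
numerator = 100 * 50 * 100 * 40 * 40 = 800000000
denominator = 5 * 20 * 10 * 40 = 40000
card(S) = 800000000 / 40000 = 20000

20000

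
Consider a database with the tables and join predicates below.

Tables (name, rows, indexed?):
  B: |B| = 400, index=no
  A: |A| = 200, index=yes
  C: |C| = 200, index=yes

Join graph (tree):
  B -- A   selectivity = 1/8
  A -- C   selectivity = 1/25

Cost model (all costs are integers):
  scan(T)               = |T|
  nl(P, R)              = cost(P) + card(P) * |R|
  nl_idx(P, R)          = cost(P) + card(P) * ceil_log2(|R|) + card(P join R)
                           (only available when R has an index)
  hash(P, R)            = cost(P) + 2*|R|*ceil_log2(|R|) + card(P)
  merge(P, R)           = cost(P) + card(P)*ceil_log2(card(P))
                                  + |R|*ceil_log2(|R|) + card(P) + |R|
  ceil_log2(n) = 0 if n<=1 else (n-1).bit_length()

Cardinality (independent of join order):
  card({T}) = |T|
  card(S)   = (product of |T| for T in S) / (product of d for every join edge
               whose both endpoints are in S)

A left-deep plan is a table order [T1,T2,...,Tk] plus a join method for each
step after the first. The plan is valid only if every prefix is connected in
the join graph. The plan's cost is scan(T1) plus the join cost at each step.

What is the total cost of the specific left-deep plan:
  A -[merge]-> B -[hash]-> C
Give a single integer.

step 1: scan A: cost=200, card=200
step 2: join B via merge
    card(P join B) = 200*400/(8) = 10000
    cost = 200 + 200*8 + 400*9 + 200 + 400 = 6000
step 3: join C via hash
    card(P join C) = 10000*200/(25) = 80000
    cost = 6000 + 2*200*8 + 10000 = 19200

19200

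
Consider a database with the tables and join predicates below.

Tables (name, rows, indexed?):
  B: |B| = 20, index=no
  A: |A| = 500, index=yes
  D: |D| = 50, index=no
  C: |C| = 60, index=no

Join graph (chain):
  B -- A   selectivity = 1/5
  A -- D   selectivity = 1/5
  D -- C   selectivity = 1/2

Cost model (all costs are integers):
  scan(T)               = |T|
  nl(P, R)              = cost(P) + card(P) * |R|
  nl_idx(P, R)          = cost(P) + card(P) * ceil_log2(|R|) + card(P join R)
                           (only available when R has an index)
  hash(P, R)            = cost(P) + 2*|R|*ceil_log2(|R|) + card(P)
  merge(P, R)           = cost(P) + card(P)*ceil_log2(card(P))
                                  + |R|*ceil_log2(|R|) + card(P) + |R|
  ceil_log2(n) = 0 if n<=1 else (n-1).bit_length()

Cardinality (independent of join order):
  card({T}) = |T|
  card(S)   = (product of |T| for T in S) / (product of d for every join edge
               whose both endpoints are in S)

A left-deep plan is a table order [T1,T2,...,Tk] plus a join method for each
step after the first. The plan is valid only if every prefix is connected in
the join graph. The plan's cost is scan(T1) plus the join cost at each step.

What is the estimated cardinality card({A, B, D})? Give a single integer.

Tables in S: A(500), B(20), D(50)
Edges inside S: B-A(d=5), A-D(d=5)
numerator = 500 * 20 * 50 = 500000
denominator = 5 * 5 = 25
card(S) = 500000 / 25 = 20000

20000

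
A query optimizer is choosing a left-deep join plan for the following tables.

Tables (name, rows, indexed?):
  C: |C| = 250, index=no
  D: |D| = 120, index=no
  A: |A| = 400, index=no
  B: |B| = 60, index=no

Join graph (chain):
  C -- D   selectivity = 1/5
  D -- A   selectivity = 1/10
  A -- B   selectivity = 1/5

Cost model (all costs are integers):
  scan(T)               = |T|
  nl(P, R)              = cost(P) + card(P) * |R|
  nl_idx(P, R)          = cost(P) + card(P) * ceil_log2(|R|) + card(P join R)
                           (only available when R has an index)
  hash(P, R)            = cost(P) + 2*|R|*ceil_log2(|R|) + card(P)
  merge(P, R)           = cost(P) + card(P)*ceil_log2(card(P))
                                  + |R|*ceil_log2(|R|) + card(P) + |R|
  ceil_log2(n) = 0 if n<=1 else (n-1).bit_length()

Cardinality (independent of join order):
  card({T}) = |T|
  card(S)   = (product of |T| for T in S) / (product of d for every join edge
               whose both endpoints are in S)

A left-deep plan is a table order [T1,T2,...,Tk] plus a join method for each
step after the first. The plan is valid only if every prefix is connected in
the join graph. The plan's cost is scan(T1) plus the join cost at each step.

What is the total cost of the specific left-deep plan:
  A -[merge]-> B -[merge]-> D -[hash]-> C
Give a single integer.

step 1: scan A: cost=400, card=400
step 2: join B via merge
    card(P join B) = 400*60/(5) = 4800
    cost = 400 + 400*9 + 60*6 + 400 + 60 = 4820
step 3: join D via merge
    card(P join D) = 4800*120/(10) = 57600
    cost = 4820 + 4800*13 + 120*7 + 4800 + 120 = 72980
step 4: join C via hash
    card(P join C) = 57600*250/(5) = 2880000
    cost = 72980 + 2*250*8 + 57600 = 134580

134580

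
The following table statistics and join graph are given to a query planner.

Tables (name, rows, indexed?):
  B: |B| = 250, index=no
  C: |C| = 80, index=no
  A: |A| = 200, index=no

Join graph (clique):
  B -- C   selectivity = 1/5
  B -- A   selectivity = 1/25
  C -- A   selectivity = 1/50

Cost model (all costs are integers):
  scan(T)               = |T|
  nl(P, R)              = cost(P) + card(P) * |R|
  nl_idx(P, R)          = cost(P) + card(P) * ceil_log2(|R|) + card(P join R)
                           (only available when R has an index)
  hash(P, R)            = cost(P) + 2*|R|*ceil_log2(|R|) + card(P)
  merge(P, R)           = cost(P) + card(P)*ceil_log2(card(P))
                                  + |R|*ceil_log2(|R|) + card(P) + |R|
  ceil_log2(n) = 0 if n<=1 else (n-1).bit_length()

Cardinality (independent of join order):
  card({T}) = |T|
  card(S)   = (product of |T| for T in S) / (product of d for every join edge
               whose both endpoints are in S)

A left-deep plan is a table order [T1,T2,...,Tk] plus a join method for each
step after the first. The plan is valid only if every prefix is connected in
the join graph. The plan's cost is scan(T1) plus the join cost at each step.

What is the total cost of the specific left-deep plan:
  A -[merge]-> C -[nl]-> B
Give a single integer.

step 1: scan A: cost=200, card=200
step 2: join C via merge
    card(P join C) = 200*80/(50) = 320
    cost = 200 + 200*8 + 80*7 + 200 + 80 = 2640
step 3: join B via nl
    card(P join B) = 320*250/(5*25) = 640
    cost = 2640 + 320*250 = 82640

82640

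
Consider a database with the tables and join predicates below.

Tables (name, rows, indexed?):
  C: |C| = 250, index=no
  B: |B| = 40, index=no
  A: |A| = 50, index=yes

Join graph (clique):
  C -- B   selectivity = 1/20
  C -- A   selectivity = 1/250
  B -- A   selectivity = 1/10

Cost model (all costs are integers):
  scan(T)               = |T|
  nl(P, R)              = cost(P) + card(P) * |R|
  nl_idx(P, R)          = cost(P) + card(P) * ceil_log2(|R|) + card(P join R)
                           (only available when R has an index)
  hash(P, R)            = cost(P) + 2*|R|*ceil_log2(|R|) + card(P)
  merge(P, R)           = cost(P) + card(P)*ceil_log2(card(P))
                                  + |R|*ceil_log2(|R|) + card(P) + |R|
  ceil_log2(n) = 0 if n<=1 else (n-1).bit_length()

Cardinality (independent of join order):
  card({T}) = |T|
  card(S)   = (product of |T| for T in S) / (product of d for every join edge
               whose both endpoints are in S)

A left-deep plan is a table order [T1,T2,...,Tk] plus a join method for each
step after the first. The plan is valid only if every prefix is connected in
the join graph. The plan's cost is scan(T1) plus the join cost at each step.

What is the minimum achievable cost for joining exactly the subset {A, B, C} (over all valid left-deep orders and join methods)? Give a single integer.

1630

Selinger DP over subsets of {A,B,C}:
  {C}: scan cost=250, card=250
  {B}: scan cost=40, card=40
  {A}: scan cost=50, card=50
  {BC}: card=500; try (B,hash)→980, (C,merge)→2570, (B,merge)→2780, (C,hash)→4080, (C,nl)→10040, (B,nl)→10250; best=980 via (B,hash)
  {AC}: card=50; try (A,hash)→1100, (A,nl_idx)→1800, (C,merge)→2650, (A,merge)→2850, (C,hash)→4100, (C,nl)→12550 …(+1); best=1100 via (A,hash)
  {AB}: card=200; try (A,nl_idx)→480, (B,hash)→580, (A,merge)→670, (B,merge)→680, (A,hash)→680, (A,nl)→2040 …(+1); best=480 via (A,nl_idx)
  {ABC}: card=10; try (B,hash)→1630, (B,merge)→1730, (A,hash)→2080, (B,nl)→3100, (A,nl_idx)→3990, (C,merge)→4530 …(+4); best=1630 via (B,hash)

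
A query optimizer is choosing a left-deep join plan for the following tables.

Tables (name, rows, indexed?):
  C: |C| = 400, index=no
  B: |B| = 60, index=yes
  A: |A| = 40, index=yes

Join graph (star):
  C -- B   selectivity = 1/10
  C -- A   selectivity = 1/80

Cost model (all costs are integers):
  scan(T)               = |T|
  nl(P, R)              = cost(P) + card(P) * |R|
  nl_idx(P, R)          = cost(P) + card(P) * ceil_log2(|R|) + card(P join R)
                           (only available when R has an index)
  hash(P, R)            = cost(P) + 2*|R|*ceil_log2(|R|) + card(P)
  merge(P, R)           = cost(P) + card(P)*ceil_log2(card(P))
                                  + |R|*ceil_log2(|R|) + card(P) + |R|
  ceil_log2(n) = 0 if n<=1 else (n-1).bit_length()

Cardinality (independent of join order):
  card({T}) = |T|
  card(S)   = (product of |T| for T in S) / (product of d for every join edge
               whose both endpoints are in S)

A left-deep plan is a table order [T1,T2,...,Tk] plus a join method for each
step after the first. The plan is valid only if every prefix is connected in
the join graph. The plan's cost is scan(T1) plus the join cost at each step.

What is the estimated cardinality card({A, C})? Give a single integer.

200

Tables in S: A(40), C(400)
Edges inside S: C-A(d=80)
numerator = 40 * 400 = 16000
denominator = 80 = 80
card(S) = 16000 / 80 = 200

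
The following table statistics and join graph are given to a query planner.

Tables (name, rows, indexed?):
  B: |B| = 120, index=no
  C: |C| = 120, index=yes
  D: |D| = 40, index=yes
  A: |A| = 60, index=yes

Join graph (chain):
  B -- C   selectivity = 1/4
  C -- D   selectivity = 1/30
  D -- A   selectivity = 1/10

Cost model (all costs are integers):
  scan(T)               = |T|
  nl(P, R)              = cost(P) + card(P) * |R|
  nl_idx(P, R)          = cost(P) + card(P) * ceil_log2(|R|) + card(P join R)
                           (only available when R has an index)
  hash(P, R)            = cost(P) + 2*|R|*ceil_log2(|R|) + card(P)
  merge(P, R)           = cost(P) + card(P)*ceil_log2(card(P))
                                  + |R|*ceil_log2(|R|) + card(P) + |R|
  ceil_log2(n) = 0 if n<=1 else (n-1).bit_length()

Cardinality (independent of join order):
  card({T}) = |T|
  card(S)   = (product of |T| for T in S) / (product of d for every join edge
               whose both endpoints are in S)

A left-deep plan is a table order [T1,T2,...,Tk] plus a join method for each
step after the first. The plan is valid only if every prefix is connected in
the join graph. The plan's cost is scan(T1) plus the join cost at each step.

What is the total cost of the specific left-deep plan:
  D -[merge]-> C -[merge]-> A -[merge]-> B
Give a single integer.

step 1: scan D: cost=40, card=40
step 2: join C via merge
    card(P join C) = 40*120/(30) = 160
    cost = 40 + 40*6 + 120*7 + 40 + 120 = 1280
step 3: join A via merge
    card(P join A) = 160*60/(10) = 960
    cost = 1280 + 160*8 + 60*6 + 160 + 60 = 3140
step 4: join B via merge
    card(P join B) = 960*120/(4) = 28800
    cost = 3140 + 960*10 + 120*7 + 960 + 120 = 14660

14660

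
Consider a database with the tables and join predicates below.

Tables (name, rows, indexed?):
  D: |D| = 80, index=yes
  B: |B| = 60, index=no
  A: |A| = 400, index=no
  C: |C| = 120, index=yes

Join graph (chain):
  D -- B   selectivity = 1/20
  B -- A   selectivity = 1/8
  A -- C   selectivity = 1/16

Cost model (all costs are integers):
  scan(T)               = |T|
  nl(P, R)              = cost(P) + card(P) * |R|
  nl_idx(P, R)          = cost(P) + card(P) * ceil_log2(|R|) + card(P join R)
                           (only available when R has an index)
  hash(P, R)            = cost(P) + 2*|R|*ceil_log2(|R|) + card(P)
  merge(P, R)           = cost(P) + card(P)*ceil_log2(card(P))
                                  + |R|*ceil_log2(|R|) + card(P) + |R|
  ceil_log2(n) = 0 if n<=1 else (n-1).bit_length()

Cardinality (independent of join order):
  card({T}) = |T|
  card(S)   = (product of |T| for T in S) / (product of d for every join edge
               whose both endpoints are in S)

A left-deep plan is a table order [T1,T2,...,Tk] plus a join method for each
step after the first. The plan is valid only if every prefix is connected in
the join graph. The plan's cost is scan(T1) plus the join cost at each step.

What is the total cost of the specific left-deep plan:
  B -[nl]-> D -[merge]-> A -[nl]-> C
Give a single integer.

step 1: scan B: cost=60, card=60
step 2: join D via nl
    card(P join D) = 60*80/(20) = 240
    cost = 60 + 60*80 = 4860
step 3: join A via merge
    card(P join A) = 240*400/(8) = 12000
    cost = 4860 + 240*8 + 400*9 + 240 + 400 = 11020
step 4: join C via nl
    card(P join C) = 12000*120/(16) = 90000
    cost = 11020 + 12000*120 = 1451020

1451020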